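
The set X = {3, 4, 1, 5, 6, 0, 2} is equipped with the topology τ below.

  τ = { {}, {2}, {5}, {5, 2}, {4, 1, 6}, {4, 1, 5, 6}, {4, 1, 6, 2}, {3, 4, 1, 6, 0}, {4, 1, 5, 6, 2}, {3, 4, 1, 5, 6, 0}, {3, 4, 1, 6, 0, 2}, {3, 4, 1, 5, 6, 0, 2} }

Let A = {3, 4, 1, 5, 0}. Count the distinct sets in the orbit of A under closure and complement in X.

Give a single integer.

closure: X∖int(X∖A) = X∖{2} = {3, 4, 1, 5, 6, 0}
Let k=closure and c=complement:
  1. A     = {3, 4, 1, 5, 0}
  2. kA    = {3, 4, 1, 5, 6, 0}
  3. cA    = {6, 2}
  4. ckA   = {2}
  5. kcA   = {3, 4, 1, 6, 0, 2}
  6. ckcA  = {5}
— saturated at 6

6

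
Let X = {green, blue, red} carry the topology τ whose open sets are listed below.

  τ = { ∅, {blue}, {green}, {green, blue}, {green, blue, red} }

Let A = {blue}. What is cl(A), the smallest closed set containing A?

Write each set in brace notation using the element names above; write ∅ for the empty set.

complement {green, red}; its interior {green}; cl(A) = X∖{green} = {blue, red}

{blue, red}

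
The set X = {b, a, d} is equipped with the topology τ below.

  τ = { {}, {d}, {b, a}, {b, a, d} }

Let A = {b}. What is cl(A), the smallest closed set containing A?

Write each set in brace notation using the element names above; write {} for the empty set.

complement {a, d}; its interior {d}; cl(A) = X∖{d} = {b, a}

{b, a}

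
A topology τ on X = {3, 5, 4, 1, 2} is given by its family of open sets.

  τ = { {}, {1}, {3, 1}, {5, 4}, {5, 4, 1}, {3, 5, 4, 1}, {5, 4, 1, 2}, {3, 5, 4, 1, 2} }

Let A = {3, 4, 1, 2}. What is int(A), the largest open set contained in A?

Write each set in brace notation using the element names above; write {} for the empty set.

opens ⊆ A: {}, {1}, {3, 1}; union → int = {3, 1}

{3, 1}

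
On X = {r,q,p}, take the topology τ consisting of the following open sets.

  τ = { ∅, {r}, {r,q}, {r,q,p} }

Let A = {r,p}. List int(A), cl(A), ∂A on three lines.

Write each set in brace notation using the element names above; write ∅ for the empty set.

int(A) = {r}
cl(A)  = {r,q,p}
∂A     = {q,p}

interior: largest open inside A is {r} (from ∅, {r})
cl via duality: int({q}) = ∅, so X∖∅ = {r,q,p}
cl∖int = {q,p}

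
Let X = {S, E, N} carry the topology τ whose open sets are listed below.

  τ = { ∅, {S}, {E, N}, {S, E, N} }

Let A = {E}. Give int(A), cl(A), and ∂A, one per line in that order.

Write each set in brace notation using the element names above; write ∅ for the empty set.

int(A) = ∅
cl(A)  = {E, N}
∂A     = {E, N}

opens ⊆ A: ∅; union → int = ∅
complement {S, N}; its interior {S}; cl(A) = X∖{S} = {E, N}
boundary = {E, N} ∖ ∅ = {E, N}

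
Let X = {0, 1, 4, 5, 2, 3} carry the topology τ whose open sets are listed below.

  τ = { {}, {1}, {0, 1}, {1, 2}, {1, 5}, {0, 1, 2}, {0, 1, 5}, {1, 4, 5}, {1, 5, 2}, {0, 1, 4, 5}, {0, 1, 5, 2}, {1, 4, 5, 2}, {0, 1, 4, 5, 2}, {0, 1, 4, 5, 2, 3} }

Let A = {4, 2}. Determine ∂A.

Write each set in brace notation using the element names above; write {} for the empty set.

open subsets of A: {}; so int(A) = {}
closure: X∖int(X∖A) = X∖{0, 1, 5} = {4, 2, 3}
∂A = {4, 2, 3} minus {} = {4, 2, 3}

{4, 2, 3}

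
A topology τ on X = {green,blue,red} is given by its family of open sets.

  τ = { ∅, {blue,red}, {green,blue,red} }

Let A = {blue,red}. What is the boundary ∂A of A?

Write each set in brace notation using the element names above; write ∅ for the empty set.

{green}

U open, U⊆A: ∅, {blue,red}. int(A) = ⋃ = {blue,red}
X∖A={green}, int(X∖A)=∅, hence cl(A)={green,blue,red}
∂A: remove int from cl → {green}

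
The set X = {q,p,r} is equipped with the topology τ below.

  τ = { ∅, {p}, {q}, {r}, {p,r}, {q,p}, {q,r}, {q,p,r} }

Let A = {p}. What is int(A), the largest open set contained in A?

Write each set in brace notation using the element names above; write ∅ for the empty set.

interior: largest open inside A is {p} (from ∅, {p})

{p}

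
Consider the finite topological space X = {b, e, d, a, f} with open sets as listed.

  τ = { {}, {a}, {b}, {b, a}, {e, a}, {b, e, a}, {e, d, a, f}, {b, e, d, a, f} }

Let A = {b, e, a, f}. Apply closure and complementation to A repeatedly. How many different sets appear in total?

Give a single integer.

6

closure: X∖int(X∖A) = X∖{} = {b, e, d, a, f}
Let k=closure and c=complement:
  1. A     = {b, e, a, f}
  2. kA    = {b, e, d, a, f}
  3. cA    = {d}
  4. ckA   = {}
  5. kcA   = {d, f}
  6. ckcA  = {b, e, a}
— saturated at 6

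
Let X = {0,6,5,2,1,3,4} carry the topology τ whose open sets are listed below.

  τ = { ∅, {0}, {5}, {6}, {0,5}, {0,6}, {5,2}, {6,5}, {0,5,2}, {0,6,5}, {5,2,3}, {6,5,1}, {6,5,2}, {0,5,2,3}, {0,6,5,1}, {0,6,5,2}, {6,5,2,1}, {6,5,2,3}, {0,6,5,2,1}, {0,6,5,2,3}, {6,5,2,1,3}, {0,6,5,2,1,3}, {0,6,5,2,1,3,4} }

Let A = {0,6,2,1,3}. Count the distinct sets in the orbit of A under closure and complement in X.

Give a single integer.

8

cl via duality: int({5,4}) = {5}, so X∖{5} = {0,6,2,1,3,4}
Write k for closure, c for complement:
  1. A     = {0,6,2,1,3}
  2. kA    = {0,6,2,1,3,4}
  3. cA    = {5,4}
  4. ckA   = {5}
  5. kcA   = {5,2,1,3,4}
  6. ckcA  = {0,6}
  7. kckcA = {0,6,1,4}
  8. ckckcA = {5,2,3}
applying k or c yields no new set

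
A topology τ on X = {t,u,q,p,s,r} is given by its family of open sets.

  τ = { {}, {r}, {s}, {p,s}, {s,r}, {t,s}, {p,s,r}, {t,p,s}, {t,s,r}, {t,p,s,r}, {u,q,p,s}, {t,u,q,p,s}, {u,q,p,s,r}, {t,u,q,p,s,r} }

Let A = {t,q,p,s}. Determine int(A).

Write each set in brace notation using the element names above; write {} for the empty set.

interior: largest open inside A is {t,p,s} (from {}, {s}, {p,s}, {t,s}, {t,p,s})

{t,p,s}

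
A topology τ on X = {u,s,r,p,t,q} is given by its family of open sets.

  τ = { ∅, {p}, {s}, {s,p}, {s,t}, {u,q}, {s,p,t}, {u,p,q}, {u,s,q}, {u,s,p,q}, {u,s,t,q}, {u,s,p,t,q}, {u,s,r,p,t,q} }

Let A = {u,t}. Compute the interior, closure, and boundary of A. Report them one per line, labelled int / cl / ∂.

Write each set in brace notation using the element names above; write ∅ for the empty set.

U open, U⊆A: ∅. int(A) = ⋃ = ∅
X∖A={s,r,p,q}, int(X∖A)={s,p}, hence cl(A)={u,r,t,q}
∂A: remove int from cl → {u,r,t,q}

int(A) = ∅
cl(A)  = {u,r,t,q}
∂A     = {u,r,t,q}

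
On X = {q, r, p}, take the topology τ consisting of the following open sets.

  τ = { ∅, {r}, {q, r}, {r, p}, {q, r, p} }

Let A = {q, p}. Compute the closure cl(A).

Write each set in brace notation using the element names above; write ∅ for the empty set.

{q, p}

complement {r}; its interior {r}; cl(A) = X∖{r} = {q, p}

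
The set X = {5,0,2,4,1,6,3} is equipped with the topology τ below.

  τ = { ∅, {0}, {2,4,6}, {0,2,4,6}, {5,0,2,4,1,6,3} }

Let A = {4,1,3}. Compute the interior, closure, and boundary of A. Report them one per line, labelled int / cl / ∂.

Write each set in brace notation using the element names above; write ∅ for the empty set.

opens ⊆ A: ∅; union → int = ∅
complement {5,0,2,6}; its interior {0}; cl(A) = X∖{0} = {5,2,4,1,6,3}
boundary = {5,2,4,1,6,3} ∖ ∅ = {5,2,4,1,6,3}

int(A) = ∅
cl(A)  = {5,2,4,1,6,3}
∂A     = {5,2,4,1,6,3}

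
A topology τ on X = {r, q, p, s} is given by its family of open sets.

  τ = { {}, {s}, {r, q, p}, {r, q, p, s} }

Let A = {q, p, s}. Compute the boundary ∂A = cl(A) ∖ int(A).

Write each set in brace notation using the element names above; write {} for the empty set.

{r, q, p}

open subsets of A: {}, {s}; so int(A) = {s}
closure: X∖int(X∖A) = X∖{} = {r, q, p, s}
∂A = {r, q, p, s} minus {s} = {r, q, p}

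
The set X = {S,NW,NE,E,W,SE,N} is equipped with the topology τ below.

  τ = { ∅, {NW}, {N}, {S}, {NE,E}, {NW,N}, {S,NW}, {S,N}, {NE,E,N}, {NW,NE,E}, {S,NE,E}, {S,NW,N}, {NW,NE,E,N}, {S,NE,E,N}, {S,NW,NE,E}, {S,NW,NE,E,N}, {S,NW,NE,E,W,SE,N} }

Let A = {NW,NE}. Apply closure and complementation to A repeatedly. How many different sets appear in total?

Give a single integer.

closure: X∖int(X∖A) = X∖{S,N} = {NW,NE,E,W,SE}
Let k=closure and c=complement:
  1. A     = {NW,NE}
  2. kA    = {NW,NE,E,W,SE}
  3. cA    = {S,E,W,SE,N}
  4. ckA   = {S,N}
  5. kcA   = {S,NE,E,W,SE,N}
  6. kckA  = {S,W,SE,N}
  7. ckcA  = {NW}
  8. ckckA = {NW,NE,E}
  9. kckcA = {NW,W,SE}
  10. ckckcA = {S,NE,E,N}
— saturated at 10

10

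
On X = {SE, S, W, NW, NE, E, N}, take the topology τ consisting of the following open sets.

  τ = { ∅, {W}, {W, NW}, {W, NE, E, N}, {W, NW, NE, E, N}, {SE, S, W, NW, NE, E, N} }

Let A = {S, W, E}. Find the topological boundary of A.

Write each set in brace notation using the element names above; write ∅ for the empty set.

{SE, S, NW, NE, E, N}

opens ⊆ A: ∅, {W}; union → int = {W}
complement {SE, NW, NE, N}; its interior ∅; cl(A) = X∖∅ = {SE, S, W, NW, NE, E, N}
boundary = {SE, S, W, NW, NE, E, N} ∖ {W} = {SE, S, NW, NE, E, N}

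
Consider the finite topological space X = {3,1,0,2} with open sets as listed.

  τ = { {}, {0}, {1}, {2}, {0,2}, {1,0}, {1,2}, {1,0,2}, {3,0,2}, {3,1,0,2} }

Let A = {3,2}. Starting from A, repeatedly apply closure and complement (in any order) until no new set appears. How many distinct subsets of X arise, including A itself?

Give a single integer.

4

closure: X∖int(X∖A) = X∖{1,0} = {3,2}
Let k=closure and c=complement:
  1. A     = {3,2}
  2. cA    = {1,0}
  3. kcA   = {3,1,0}
  4. ckcA  = {2}
— saturated at 4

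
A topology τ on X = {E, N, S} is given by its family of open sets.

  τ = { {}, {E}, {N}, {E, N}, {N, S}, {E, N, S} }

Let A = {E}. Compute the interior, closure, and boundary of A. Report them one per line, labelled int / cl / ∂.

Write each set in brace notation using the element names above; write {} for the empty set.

opens ⊆ A: {}, {E}; union → int = {E}
complement {N, S}; its interior {N, S}; cl(A) = X∖{N, S} = {E}
boundary = {E} ∖ {E} = {}

int(A) = {E}
cl(A)  = {E}
∂A     = {}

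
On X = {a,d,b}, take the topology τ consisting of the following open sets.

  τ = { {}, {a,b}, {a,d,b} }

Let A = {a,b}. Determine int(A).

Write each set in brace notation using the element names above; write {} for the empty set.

{a,b}

interior: largest open inside A is {a,b} (from {}, {a,b})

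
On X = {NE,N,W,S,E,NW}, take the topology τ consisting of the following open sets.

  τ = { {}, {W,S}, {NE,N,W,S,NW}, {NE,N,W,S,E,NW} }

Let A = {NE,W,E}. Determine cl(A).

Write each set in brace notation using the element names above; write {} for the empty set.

X∖A={N,S,NW}, int(X∖A)={}, hence cl(A)={NE,N,W,S,E,NW}

{NE,N,W,S,E,NW}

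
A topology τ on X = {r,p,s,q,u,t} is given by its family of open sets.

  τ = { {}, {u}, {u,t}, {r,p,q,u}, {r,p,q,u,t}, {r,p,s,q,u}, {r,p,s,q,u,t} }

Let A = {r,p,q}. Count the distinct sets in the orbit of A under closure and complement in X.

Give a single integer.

X∖A={s,u,t}, int(X∖A)={u,t}, hence cl(A)={r,p,s,q}
Orbit (k=closure, c=complement):
  1. A     = {r,p,q}
  2. kA    = {r,p,s,q}
  3. cA    = {s,u,t}
  4. ckA   = {u,t}
  5. kcA   = {r,p,s,q,u,t}
  6. ckcA  = {}
(closed under both — stop)

6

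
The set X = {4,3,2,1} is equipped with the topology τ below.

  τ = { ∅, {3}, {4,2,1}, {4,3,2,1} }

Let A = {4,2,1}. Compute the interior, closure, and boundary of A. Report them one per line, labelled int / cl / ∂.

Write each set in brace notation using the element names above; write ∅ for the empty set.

U open, U⊆A: ∅, {4,2,1}. int(A) = ⋃ = {4,2,1}
X∖A={3}, int(X∖A)={3}, hence cl(A)={4,2,1}
∂A: remove int from cl → ∅

int(A) = {4,2,1}
cl(A)  = {4,2,1}
∂A     = ∅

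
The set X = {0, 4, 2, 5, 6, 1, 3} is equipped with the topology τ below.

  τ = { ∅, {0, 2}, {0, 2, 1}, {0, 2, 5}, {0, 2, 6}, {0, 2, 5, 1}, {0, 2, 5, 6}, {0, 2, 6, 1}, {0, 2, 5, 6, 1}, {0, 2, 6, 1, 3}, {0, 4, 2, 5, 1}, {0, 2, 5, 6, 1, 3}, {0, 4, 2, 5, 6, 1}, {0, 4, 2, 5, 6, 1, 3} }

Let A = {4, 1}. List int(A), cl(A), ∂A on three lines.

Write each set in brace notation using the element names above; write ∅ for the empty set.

U open, U⊆A: ∅. int(A) = ⋃ = ∅
X∖A={0, 2, 5, 6, 3}, int(X∖A)={0, 2, 5, 6}, hence cl(A)={4, 1, 3}
∂A: remove int from cl → {4, 1, 3}

int(A) = ∅
cl(A)  = {4, 1, 3}
∂A     = {4, 1, 3}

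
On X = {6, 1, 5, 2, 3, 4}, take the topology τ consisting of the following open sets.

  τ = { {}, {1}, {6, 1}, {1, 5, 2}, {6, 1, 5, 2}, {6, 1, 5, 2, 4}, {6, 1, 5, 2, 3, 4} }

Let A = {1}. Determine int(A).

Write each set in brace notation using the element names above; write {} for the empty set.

{1}

opens ⊆ A: {}, {1}; union → int = {1}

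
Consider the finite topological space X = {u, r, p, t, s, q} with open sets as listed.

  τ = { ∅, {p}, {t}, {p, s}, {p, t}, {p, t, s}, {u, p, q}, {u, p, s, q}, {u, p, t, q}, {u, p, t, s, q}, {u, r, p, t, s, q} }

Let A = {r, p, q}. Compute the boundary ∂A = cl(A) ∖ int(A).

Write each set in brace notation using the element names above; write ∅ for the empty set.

opens ⊆ A: ∅, {p}; union → int = {p}
complement {u, t, s}; its interior {t}; cl(A) = X∖{t} = {u, r, p, s, q}
boundary = {u, r, p, s, q} ∖ {p} = {u, r, s, q}

{u, r, s, q}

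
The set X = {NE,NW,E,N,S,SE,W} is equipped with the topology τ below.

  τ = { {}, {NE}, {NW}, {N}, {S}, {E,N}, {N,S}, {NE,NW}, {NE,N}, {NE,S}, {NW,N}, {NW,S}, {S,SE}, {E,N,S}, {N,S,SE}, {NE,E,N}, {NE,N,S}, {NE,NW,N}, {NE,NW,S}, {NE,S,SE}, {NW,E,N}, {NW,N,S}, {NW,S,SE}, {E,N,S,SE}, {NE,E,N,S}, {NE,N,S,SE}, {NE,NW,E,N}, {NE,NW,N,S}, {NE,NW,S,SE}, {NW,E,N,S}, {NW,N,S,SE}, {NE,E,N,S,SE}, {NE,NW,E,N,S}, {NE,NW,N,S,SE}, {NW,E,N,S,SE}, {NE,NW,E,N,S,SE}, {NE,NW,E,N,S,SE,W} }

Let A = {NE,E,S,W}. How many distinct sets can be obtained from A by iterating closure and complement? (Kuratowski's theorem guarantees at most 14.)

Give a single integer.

10

closure: X∖int(X∖A) = X∖{NW,N} = {NE,E,S,SE,W}
Let k=closure and c=complement:
  1. A     = {NE,E,S,W}
  2. kA    = {NE,E,S,SE,W}
  3. cA    = {NW,N,SE}
  4. ckA   = {NW,N}
  5. kcA   = {NW,E,N,SE,W}
  6. kckA  = {NW,E,N,W}
  7. ckcA  = {NE,S}
  8. ckckA = {NE,S,SE}
  9. kckcA = {NE,S,SE,W}
  10. ckckcA = {NW,E,N}
— saturated at 10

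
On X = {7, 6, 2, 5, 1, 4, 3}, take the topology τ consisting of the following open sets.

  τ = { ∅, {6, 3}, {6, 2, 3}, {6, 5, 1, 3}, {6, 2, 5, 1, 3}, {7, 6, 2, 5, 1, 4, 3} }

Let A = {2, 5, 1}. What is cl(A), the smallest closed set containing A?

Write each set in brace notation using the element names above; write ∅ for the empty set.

{7, 2, 5, 1, 4}

cl via duality: int({7, 6, 4, 3}) = {6, 3}, so X∖{6, 3} = {7, 2, 5, 1, 4}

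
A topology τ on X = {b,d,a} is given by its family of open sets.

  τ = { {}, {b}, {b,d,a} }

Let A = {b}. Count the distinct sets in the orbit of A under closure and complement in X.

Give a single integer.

4

X∖A={d,a}, int(X∖A)={}, hence cl(A)={b,d,a}
Orbit (k=closure, c=complement):
  1. A     = {b}
  2. kA    = {b,d,a}
  3. cA    = {d,a}
  4. ckA   = {}
(closed under both — stop)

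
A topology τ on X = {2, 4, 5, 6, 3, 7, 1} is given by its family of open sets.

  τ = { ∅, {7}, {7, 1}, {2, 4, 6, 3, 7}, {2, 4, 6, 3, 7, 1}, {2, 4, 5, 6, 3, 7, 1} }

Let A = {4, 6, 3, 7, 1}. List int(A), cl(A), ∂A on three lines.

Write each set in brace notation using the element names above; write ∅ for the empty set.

U open, U⊆A: ∅, {7}, {7, 1}. int(A) = ⋃ = {7, 1}
X∖A={2, 5}, int(X∖A)=∅, hence cl(A)={2, 4, 5, 6, 3, 7, 1}
∂A: remove int from cl → {2, 4, 5, 6, 3}

int(A) = {7, 1}
cl(A)  = {2, 4, 5, 6, 3, 7, 1}
∂A     = {2, 4, 5, 6, 3}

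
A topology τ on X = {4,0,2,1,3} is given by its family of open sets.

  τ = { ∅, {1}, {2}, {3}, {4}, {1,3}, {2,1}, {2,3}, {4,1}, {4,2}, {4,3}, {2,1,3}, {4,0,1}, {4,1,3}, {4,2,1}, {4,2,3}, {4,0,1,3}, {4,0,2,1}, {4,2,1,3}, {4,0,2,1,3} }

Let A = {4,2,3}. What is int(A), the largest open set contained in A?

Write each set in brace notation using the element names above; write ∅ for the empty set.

{4,2,3}

U open, U⊆A: ∅, {4}, {2}, {3}, {4,3}, {2,3}, {4,2}, {4,2,3}. int(A) = ⋃ = {4,2,3}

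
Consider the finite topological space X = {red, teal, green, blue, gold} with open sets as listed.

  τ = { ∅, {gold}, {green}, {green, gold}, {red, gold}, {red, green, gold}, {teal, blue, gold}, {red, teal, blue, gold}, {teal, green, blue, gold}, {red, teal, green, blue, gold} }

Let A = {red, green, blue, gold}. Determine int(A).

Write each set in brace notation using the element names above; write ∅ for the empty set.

U open, U⊆A: ∅, {gold}, {green}, {green, gold}, {red, gold}, {red, green, gold}. int(A) = ⋃ = {red, green, gold}

{red, green, gold}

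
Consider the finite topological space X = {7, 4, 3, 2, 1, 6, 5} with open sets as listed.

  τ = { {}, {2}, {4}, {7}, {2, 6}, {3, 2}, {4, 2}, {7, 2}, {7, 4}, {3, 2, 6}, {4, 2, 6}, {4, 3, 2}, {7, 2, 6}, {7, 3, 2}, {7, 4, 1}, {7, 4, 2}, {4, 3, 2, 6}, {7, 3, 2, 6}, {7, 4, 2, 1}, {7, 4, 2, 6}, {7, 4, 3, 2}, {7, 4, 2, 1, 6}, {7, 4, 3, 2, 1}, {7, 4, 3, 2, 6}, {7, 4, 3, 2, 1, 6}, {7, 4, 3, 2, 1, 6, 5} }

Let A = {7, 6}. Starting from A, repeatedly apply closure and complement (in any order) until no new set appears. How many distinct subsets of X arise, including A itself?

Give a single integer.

cl via duality: int({4, 3, 2, 1, 5}) = {4, 3, 2}, so X∖{4, 3, 2} = {7, 1, 6, 5}
Write k for closure, c for complement:
  1. A     = {7, 6}
  2. kA    = {7, 1, 6, 5}
  3. cA    = {4, 3, 2, 1, 5}
  4. ckA   = {4, 3, 2}
  5. kcA   = {4, 3, 2, 1, 6, 5}
  6. ckcA  = {7}
  7. kckcA = {7, 1, 5}
  8. ckckcA = {4, 3, 2, 6}
applying k or c yields no new set

8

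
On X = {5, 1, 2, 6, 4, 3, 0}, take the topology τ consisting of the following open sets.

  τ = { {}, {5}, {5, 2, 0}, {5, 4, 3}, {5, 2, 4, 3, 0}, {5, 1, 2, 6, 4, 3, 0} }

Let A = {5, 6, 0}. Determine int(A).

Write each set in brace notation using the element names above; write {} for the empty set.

{5}

U open, U⊆A: {}, {5}. int(A) = ⋃ = {5}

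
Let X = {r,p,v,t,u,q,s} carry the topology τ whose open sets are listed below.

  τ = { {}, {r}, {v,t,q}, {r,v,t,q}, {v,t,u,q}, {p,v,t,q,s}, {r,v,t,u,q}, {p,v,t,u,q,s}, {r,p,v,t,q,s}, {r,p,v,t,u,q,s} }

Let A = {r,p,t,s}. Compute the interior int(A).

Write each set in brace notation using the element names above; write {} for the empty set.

{r}

opens ⊆ A: {}, {r}; union → int = {r}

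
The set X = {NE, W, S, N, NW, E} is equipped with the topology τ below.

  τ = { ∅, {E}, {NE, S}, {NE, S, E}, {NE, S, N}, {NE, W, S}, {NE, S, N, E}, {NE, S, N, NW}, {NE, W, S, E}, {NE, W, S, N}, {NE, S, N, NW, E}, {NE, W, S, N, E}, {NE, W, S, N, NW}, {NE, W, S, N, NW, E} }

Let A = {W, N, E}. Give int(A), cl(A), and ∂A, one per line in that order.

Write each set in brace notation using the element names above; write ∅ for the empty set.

int(A) = {E}
cl(A)  = {W, N, NW, E}
∂A     = {W, N, NW}

interior: largest open inside A is {E} (from ∅, {E})
cl via duality: int({NE, S, NW}) = {NE, S}, so X∖{NE, S} = {W, N, NW, E}
cl∖int = {W, N, NW}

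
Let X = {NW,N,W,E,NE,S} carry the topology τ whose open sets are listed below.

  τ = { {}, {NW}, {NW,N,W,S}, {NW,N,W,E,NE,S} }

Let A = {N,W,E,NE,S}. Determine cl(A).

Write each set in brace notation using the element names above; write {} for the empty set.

cl via duality: int({NW}) = {NW}, so X∖{NW} = {N,W,E,NE,S}

{N,W,E,NE,S}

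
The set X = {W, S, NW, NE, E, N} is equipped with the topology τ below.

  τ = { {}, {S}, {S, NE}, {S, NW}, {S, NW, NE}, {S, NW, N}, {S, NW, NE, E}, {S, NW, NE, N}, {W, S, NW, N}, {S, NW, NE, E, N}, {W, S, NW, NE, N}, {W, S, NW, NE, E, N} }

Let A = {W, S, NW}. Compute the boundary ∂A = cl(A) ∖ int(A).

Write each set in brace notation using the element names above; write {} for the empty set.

{W, NE, E, N}

interior: largest open inside A is {S, NW} (from {}, {S}, {S, NW})
cl via duality: int({NE, E, N}) = {}, so X∖{} = {W, S, NW, NE, E, N}
cl∖int = {W, NE, E, N}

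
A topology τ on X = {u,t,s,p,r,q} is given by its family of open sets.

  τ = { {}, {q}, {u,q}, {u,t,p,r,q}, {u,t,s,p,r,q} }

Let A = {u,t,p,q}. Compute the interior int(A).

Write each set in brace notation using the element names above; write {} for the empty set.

opens ⊆ A: {}, {q}, {u,q}; union → int = {u,q}

{u,q}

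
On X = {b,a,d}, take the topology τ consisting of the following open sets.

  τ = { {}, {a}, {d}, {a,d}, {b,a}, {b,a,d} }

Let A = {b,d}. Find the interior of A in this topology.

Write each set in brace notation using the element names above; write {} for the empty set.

{d}

opens ⊆ A: {}, {d}; union → int = {d}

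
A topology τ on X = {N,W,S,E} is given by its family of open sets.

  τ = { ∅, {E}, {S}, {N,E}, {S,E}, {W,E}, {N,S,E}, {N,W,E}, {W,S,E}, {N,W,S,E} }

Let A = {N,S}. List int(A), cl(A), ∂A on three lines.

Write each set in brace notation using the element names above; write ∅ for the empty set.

opens ⊆ A: ∅, {S}; union → int = {S}
complement {W,E}; its interior {W,E}; cl(A) = X∖{W,E} = {N,S}
boundary = {N,S} ∖ {S} = {N}

int(A) = {S}
cl(A)  = {N,S}
∂A     = {N}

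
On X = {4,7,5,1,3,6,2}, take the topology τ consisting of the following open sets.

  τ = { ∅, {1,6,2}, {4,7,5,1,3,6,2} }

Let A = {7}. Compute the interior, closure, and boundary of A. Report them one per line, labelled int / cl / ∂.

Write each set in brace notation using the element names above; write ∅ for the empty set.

int(A) = ∅
cl(A)  = {4,7,5,3}
∂A     = {4,7,5,3}

opens ⊆ A: ∅; union → int = ∅
complement {4,5,1,3,6,2}; its interior {1,6,2}; cl(A) = X∖{1,6,2} = {4,7,5,3}
boundary = {4,7,5,3} ∖ ∅ = {4,7,5,3}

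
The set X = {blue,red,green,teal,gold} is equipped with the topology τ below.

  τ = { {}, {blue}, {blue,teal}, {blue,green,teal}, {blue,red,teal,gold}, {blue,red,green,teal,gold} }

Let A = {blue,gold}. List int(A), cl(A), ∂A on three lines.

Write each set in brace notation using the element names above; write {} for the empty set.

open subsets of A: {}, {blue}; so int(A) = {blue}
closure: X∖int(X∖A) = X∖{} = {blue,red,green,teal,gold}
∂A = {blue,red,green,teal,gold} minus {blue} = {red,green,teal,gold}

int(A) = {blue}
cl(A)  = {blue,red,green,teal,gold}
∂A     = {red,green,teal,gold}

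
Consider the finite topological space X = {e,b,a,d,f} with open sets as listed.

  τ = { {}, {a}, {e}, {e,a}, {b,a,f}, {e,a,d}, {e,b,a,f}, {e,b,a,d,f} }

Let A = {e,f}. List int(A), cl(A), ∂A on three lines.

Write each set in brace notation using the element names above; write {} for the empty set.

int(A) = {e}
cl(A)  = {e,b,d,f}
∂A     = {b,d,f}

opens ⊆ A: {}, {e}; union → int = {e}
complement {b,a,d}; its interior {a}; cl(A) = X∖{a} = {e,b,d,f}
boundary = {e,b,d,f} ∖ {e} = {b,d,f}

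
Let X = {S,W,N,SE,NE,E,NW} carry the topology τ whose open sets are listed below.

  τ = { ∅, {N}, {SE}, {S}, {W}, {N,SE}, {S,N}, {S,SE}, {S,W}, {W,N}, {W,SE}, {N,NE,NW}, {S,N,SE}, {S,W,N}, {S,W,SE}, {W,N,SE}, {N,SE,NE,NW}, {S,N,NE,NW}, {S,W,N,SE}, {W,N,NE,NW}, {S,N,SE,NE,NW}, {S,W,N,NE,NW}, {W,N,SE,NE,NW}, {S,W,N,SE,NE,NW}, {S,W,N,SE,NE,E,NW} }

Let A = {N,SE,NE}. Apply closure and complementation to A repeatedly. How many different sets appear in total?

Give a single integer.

8

complement {S,W,E,NW}; its interior {S,W}; cl(A) = X∖{S,W} = {N,SE,NE,E,NW}
With k = closure, c = complement:
  1. A     = {N,SE,NE}
  2. kA    = {N,SE,NE,E,NW}
  3. cA    = {S,W,E,NW}
  4. ckA   = {S,W}
  5. kcA   = {S,W,NE,E,NW}
  6. kckA  = {S,W,E}
  7. ckcA  = {N,SE}
  8. ckckA = {N,SE,NE,NW}
k, c of each give nothing new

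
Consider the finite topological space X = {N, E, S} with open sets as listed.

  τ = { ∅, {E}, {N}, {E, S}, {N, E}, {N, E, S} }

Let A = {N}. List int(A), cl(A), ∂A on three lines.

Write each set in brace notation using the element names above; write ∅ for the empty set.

int(A) = {N}
cl(A)  = {N}
∂A     = ∅

interior: largest open inside A is {N} (from ∅, {N})
cl via duality: int({E, S}) = {E, S}, so X∖{E, S} = {N}
cl∖int = ∅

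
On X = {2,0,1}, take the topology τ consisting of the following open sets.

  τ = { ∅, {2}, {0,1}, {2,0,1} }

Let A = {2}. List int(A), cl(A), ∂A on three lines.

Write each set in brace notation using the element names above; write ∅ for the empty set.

int(A) = {2}
cl(A)  = {2}
∂A     = ∅

U open, U⊆A: ∅, {2}. int(A) = ⋃ = {2}
X∖A={0,1}, int(X∖A)={0,1}, hence cl(A)={2}
∂A: remove int from cl → ∅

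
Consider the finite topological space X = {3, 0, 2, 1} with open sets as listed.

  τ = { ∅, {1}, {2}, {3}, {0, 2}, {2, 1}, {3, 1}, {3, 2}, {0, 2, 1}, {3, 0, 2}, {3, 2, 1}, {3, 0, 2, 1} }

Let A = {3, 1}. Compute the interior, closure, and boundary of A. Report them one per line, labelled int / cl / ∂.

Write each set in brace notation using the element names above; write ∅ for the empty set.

opens ⊆ A: ∅, {3}, {1}, {3, 1}; union → int = {3, 1}
complement {0, 2}; its interior {0, 2}; cl(A) = X∖{0, 2} = {3, 1}
boundary = {3, 1} ∖ {3, 1} = ∅

int(A) = {3, 1}
cl(A)  = {3, 1}
∂A     = ∅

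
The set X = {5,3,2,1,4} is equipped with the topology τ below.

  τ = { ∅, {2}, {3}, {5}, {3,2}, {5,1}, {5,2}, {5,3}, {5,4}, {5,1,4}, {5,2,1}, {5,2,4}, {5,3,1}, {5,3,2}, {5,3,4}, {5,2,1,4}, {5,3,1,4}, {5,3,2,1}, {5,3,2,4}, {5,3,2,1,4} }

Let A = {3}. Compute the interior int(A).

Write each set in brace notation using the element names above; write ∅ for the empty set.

interior: largest open inside A is {3} (from ∅, {3})

{3}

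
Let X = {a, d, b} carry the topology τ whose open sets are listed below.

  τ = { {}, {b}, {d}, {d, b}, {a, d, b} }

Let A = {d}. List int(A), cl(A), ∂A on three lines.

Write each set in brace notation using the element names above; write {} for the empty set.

U open, U⊆A: {}, {d}. int(A) = ⋃ = {d}
X∖A={a, b}, int(X∖A)={b}, hence cl(A)={a, d}
∂A: remove int from cl → {a}

int(A) = {d}
cl(A)  = {a, d}
∂A     = {a}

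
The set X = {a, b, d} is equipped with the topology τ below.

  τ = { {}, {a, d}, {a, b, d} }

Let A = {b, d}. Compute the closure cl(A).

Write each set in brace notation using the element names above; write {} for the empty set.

{a, b, d}

cl via duality: int({a}) = {}, so X∖{} = {a, b, d}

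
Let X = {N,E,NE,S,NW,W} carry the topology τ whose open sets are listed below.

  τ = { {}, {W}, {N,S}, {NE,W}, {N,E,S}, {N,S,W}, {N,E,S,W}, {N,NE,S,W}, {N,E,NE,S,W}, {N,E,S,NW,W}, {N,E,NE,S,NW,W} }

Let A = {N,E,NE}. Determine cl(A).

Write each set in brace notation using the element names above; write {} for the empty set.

cl via duality: int({S,NW,W}) = {W}, so X∖{W} = {N,E,NE,S,NW}

{N,E,NE,S,NW}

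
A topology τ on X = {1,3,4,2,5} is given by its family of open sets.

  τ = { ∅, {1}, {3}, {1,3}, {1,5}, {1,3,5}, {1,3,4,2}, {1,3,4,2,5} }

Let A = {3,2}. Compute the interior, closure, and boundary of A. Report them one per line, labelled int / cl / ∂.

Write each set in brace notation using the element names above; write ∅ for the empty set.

int(A) = {3}
cl(A)  = {3,4,2}
∂A     = {4,2}

interior: largest open inside A is {3} (from ∅, {3})
cl via duality: int({1,4,5}) = {1,5}, so X∖{1,5} = {3,4,2}
cl∖int = {4,2}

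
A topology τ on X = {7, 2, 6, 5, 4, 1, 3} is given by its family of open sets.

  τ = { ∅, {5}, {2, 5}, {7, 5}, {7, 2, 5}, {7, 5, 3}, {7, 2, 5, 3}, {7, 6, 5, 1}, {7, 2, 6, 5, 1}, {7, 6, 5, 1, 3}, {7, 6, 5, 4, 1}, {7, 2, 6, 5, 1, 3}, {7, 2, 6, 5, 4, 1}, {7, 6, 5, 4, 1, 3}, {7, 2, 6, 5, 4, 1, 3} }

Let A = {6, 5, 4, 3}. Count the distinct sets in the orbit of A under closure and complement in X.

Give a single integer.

6

complement {7, 2, 1}; its interior ∅; cl(A) = X∖∅ = {7, 2, 6, 5, 4, 1, 3}
With k = closure, c = complement:
  1. A     = {6, 5, 4, 3}
  2. kA    = {7, 2, 6, 5, 4, 1, 3}
  3. cA    = {7, 2, 1}
  4. ckA   = ∅
  5. kcA   = {7, 2, 6, 4, 1, 3}
  6. ckcA  = {5}
k, c of each give nothing new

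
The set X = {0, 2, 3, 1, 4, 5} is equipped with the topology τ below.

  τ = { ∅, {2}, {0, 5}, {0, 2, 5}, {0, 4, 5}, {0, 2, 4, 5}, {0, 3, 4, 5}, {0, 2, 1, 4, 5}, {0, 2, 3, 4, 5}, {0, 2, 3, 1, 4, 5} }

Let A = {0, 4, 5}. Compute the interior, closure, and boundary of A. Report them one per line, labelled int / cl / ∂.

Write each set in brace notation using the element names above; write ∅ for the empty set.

int(A) = {0, 4, 5}
cl(A)  = {0, 3, 1, 4, 5}
∂A     = {3, 1}

opens ⊆ A: ∅, {0, 5}, {0, 4, 5}; union → int = {0, 4, 5}
complement {2, 3, 1}; its interior {2}; cl(A) = X∖{2} = {0, 3, 1, 4, 5}
boundary = {0, 3, 1, 4, 5} ∖ {0, 4, 5} = {3, 1}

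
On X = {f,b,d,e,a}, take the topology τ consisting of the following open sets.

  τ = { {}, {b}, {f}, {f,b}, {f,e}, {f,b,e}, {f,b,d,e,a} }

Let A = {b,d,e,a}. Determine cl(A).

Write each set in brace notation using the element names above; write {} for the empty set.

{b,d,e,a}

cl via duality: int({f}) = {f}, so X∖{f} = {b,d,e,a}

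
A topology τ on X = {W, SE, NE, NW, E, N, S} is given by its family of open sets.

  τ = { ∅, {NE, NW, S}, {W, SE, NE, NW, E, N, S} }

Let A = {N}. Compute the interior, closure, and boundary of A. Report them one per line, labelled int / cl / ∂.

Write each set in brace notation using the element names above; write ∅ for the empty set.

opens ⊆ A: ∅; union → int = ∅
complement {W, SE, NE, NW, E, S}; its interior {NE, NW, S}; cl(A) = X∖{NE, NW, S} = {W, SE, E, N}
boundary = {W, SE, E, N} ∖ ∅ = {W, SE, E, N}

int(A) = ∅
cl(A)  = {W, SE, E, N}
∂A     = {W, SE, E, N}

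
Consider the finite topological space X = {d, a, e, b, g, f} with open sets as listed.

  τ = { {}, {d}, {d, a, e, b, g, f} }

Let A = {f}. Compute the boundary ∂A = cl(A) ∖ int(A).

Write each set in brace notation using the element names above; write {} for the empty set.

{a, e, b, g, f}

open subsets of A: {}; so int(A) = {}
closure: X∖int(X∖A) = X∖{d} = {a, e, b, g, f}
∂A = {a, e, b, g, f} minus {} = {a, e, b, g, f}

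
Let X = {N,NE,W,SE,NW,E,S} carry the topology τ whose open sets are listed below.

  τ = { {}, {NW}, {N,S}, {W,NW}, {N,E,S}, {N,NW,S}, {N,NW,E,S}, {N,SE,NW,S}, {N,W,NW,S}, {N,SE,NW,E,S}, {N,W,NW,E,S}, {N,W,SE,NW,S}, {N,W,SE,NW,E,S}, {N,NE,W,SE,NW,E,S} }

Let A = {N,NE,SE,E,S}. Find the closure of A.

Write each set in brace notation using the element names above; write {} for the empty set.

cl via duality: int({W,NW}) = {W,NW}, so X∖{W,NW} = {N,NE,SE,E,S}

{N,NE,SE,E,S}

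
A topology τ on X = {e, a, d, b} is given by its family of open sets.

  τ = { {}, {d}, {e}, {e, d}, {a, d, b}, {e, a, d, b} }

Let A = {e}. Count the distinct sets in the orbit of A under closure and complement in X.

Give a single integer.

closure: X∖int(X∖A) = X∖{a, d, b} = {e}
Let k=closure and c=complement:
  1. A     = {e}
  2. cA    = {a, d, b}
— saturated at 2

2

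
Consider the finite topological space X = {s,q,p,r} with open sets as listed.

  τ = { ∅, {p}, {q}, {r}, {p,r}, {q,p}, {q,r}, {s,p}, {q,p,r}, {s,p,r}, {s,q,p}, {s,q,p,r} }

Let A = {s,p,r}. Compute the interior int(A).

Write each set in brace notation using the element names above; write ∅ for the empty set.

{s,p,r}

opens ⊆ A: ∅, {r}, {p}, {p,r}, {s,p}, {s,p,r}; union → int = {s,p,r}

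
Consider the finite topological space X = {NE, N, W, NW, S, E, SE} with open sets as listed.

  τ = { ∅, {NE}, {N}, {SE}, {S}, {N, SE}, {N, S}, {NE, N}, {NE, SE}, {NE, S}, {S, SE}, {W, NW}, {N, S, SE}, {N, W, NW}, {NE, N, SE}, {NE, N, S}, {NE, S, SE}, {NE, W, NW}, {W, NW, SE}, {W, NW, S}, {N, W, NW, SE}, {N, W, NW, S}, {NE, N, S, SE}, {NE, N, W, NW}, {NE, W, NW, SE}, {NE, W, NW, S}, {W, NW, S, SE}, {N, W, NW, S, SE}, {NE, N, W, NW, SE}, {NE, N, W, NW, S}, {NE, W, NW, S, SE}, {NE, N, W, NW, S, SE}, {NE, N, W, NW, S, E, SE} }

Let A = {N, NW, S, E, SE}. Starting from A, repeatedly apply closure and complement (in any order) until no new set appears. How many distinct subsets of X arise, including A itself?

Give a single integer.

10

complement {NE, W}; its interior {NE}; cl(A) = X∖{NE} = {N, W, NW, S, E, SE}
With k = closure, c = complement:
  1. A     = {N, NW, S, E, SE}
  2. kA    = {N, W, NW, S, E, SE}
  3. cA    = {NE, W}
  4. ckA   = {NE}
  5. kcA   = {NE, W, NW, E}
  6. kckA  = {NE, E}
  7. ckcA  = {N, S, SE}
  8. ckckA = {N, W, NW, S, SE}
  9. kckcA = {N, S, E, SE}
  10. ckckcA = {NE, W, NW}
k, c of each give nothing new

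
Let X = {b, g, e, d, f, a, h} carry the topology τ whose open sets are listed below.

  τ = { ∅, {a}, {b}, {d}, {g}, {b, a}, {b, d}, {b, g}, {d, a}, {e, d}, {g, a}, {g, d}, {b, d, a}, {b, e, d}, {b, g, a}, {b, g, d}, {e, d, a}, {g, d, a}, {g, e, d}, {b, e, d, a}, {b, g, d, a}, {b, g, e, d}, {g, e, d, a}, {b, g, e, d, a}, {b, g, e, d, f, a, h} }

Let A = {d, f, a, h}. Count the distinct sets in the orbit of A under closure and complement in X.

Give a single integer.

complement {b, g, e}; its interior {b, g}; cl(A) = X∖{b, g} = {e, d, f, a, h}
With k = closure, c = complement:
  1. A     = {d, f, a, h}
  2. kA    = {e, d, f, a, h}
  3. cA    = {b, g, e}
  4. ckA   = {b, g}
  5. kcA   = {b, g, e, f, h}
  6. kckA  = {b, g, f, h}
  7. ckcA  = {d, a}
  8. ckckA = {e, d, a}
k, c of each give nothing new

8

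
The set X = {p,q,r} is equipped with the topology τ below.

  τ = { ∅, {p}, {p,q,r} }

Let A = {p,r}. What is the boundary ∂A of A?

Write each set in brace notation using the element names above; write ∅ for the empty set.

{q,r}

opens ⊆ A: ∅, {p}; union → int = {p}
complement {q}; its interior ∅; cl(A) = X∖∅ = {p,q,r}
boundary = {p,q,r} ∖ {p} = {q,r}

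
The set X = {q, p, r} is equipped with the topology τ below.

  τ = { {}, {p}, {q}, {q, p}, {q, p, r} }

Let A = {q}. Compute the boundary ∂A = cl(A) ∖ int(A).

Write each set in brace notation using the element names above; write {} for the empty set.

open subsets of A: {}, {q}; so int(A) = {q}
closure: X∖int(X∖A) = X∖{p} = {q, r}
∂A = {q, r} minus {q} = {r}

{r}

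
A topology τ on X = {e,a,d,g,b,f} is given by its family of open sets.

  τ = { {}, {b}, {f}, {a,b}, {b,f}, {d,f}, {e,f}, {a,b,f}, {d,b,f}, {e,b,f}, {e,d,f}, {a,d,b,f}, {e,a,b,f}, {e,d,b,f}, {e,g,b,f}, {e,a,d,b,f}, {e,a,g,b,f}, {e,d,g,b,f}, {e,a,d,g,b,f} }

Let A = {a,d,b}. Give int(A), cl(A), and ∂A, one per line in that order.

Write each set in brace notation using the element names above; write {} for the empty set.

interior: largest open inside A is {a,b} (from {}, {b}, {a,b})
cl via duality: int({e,g,f}) = {e,f}, so X∖{e,f} = {a,d,g,b}
cl∖int = {d,g}

int(A) = {a,b}
cl(A)  = {a,d,g,b}
∂A     = {d,g}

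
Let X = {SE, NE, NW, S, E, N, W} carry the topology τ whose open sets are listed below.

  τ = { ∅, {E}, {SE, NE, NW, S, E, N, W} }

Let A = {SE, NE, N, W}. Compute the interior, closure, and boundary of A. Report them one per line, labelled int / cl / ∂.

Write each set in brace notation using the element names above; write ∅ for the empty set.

U open, U⊆A: ∅. int(A) = ⋃ = ∅
X∖A={NW, S, E}, int(X∖A)={E}, hence cl(A)={SE, NE, NW, S, N, W}
∂A: remove int from cl → {SE, NE, NW, S, N, W}

int(A) = ∅
cl(A)  = {SE, NE, NW, S, N, W}
∂A     = {SE, NE, NW, S, N, W}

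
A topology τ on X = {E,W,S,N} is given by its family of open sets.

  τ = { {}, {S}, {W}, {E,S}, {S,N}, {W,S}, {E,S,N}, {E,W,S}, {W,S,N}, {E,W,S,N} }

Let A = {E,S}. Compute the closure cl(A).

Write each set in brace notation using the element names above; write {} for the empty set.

closure: X∖int(X∖A) = X∖{W} = {E,S,N}

{E,S,N}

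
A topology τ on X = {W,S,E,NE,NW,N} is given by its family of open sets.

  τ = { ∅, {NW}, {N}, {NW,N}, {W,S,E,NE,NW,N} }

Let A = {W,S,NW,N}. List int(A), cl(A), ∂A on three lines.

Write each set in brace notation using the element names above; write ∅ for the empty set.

int(A) = {NW,N}
cl(A)  = {W,S,E,NE,NW,N}
∂A     = {W,S,E,NE}

open subsets of A: ∅, {N}, {NW}, {NW,N}; so int(A) = {NW,N}
closure: X∖int(X∖A) = X∖∅ = {W,S,E,NE,NW,N}
∂A = {W,S,E,NE,NW,N} minus {NW,N} = {W,S,E,NE}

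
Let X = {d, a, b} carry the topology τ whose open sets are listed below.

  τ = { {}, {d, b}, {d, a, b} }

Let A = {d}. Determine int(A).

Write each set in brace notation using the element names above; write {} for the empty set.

{}

open subsets of A: {}; so int(A) = {}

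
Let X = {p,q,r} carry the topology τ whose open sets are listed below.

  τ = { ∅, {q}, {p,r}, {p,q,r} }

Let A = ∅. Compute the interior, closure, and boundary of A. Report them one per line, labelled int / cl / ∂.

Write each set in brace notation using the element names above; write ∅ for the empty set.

int(A) = ∅
cl(A)  = ∅
∂A     = ∅

interior: largest open inside A is ∅ (from ∅)
cl via duality: int({p,q,r}) = {p,q,r}, so X∖{p,q,r} = ∅
cl∖int = ∅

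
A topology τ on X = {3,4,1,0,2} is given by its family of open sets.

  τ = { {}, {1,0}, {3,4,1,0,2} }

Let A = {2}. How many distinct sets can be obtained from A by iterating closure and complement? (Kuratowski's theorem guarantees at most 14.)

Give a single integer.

X∖A={3,4,1,0}, int(X∖A)={1,0}, hence cl(A)={3,4,2}
Orbit (k=closure, c=complement):
  1. A     = {2}
  2. kA    = {3,4,2}
  3. cA    = {3,4,1,0}
  4. ckA   = {1,0}
  5. kcA   = {3,4,1,0,2}
  6. ckcA  = {}
(closed under both — stop)

6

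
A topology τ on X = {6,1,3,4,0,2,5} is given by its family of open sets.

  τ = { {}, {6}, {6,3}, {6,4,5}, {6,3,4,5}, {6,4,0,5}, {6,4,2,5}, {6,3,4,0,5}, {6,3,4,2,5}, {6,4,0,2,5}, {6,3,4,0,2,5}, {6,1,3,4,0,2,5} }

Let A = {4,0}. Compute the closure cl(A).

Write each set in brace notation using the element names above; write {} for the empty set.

cl via duality: int({6,1,3,2,5}) = {6,3}, so X∖{6,3} = {1,4,0,2,5}

{1,4,0,2,5}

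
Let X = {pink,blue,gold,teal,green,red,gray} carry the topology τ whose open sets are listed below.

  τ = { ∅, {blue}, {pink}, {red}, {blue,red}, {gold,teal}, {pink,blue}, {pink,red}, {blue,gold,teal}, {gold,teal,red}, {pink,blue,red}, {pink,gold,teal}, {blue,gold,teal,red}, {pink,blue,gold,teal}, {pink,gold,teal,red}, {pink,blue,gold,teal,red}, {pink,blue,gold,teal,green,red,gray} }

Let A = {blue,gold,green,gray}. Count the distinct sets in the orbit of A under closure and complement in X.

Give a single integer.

X∖A={pink,teal,red}, int(X∖A)={pink,red}, hence cl(A)={blue,gold,teal,green,gray}
Orbit (k=closure, c=complement):
  1. A     = {blue,gold,green,gray}
  2. kA    = {blue,gold,teal,green,gray}
  3. cA    = {pink,teal,red}
  4. ckA   = {pink,red}
  5. kcA   = {pink,gold,teal,green,red,gray}
  6. kckA  = {pink,green,red,gray}
  7. ckcA  = {blue}
  8. ckckA = {blue,gold,teal}
  9. kckcA = {blue,green,gray}
  10. ckckcA = {pink,gold,teal,red}
(closed under both — stop)

10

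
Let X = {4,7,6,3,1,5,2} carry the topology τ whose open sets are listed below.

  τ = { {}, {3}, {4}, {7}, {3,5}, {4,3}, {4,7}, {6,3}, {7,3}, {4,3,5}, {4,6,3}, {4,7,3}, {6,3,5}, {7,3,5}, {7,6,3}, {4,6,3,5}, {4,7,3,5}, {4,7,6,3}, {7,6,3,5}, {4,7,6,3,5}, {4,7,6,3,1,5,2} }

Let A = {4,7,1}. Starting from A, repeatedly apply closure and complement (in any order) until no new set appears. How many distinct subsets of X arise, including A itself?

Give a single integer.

X∖A={6,3,5,2}, int(X∖A)={6,3,5}, hence cl(A)={4,7,1,2}
Orbit (k=closure, c=complement):
  1. A     = {4,7,1}
  2. kA    = {4,7,1,2}
  3. cA    = {6,3,5,2}
  4. ckA   = {6,3,5}
  5. kcA   = {6,3,1,5,2}
  6. ckcA  = {4,7}
(closed under both — stop)

6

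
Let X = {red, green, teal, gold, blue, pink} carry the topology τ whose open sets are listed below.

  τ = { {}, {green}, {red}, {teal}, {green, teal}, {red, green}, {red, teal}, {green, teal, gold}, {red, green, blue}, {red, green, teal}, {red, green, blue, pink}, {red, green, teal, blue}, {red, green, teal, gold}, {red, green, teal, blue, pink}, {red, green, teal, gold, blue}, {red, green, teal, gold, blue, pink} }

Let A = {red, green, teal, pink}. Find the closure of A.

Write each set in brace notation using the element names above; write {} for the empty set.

closure: X∖int(X∖A) = X∖{} = {red, green, teal, gold, blue, pink}

{red, green, teal, gold, blue, pink}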